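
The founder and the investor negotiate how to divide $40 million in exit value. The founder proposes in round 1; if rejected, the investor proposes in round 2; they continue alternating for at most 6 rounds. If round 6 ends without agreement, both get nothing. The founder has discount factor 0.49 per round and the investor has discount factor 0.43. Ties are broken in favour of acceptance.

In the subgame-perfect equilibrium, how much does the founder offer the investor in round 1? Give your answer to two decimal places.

11.38

Work backward from the last round.
Round 6 (the investor proposes): the founder will accept anything ≥ 0, so the investor offers 0 and keeps 40.
Round 5 (the founder proposes): the investor can get 40 next round, worth 0.43 × 40 = 17.2 now, so the founder offers 17.2, keeping 22.8.
Round 4 (the investor proposes): the founder can get 22.8 next round, worth 0.49 × 22.8 = 11.172 now, so the investor offers 11.172, keeping 28.828.
Round 3 (the founder proposes): the investor can get 28.828 next round, worth 0.43 × 28.828 = 12.39604 now, so the founder offers 12.39604, keeping 27.60396.
Round 2 (the investor proposes): the founder can get 27.60396 next round, worth 0.49 × 27.60396 = 13.5259404 now, so the investor offers 13.5259404, keeping 26.4740596.
Round 1 (the founder proposes): the investor can get 26.4740596 next round, worth 0.43 × 26.4740596 = 11.383845628 now. The founder offers 11.383845628 and keeps 40 − 11.383845628 = 28.616154372.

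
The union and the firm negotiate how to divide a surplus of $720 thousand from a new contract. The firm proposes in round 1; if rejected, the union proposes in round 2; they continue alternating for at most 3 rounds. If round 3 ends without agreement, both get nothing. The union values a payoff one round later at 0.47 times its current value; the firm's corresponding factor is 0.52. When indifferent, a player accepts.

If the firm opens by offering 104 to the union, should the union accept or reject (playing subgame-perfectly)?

Reject

Work out the union's continuation value if the offer is rejected.
Round 3 (the firm proposes): the union will accept anything ≥ 0, so the firm offers 0 and keeps 720.
Round 2 (the union proposes): the firm can get 720 next round, worth 0.52 × 720 = 374.4 now; the union offers that and keeps 345.6.
So by rejecting in round 1, the union gets 345.6 next round, worth 0.47 × 345.6 = 162.432 now.
Offer 104 < 162.432, so the union rejects.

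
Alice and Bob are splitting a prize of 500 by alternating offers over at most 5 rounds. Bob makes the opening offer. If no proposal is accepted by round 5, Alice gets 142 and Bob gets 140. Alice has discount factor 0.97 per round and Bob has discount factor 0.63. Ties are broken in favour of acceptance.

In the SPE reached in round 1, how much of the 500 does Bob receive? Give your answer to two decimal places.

Work backward from the last round.
Round 5 (Bob proposes): Alice gets 142 if talks fail, so Bob offers 142 and keeps 358.
Round 4 (Alice proposes): Bob can get 358 next round, worth 0.63 × 358 = 225.54 now. Alice offers 225.54 and keeps 500 − 225.54 = 274.46.
Round 3 (Bob proposes): Alice can get 274.46 next round, worth 0.97 × 274.46 = 266.2262 now, so Bob offers 266.2262, keeping 233.7738.
Round 2 (Alice proposes): Bob can get 233.7738 next round, worth 0.63 × 233.7738 = 147.277494 now. Alice offers 147.277494 and keeps 500 − 147.277494 = 352.722506.
Round 1 (Bob proposes): Alice can get 352.722506 next round, worth 0.97 × 352.722506 = 342.14083082 now. Bob offers 342.14083082 and keeps 500 − 342.14083082 = 157.85916918.

157.86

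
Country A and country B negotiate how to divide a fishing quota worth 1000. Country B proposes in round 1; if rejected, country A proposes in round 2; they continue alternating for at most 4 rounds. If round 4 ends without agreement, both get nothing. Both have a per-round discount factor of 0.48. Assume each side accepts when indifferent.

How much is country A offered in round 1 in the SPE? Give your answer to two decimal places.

Round 4 (country A proposes): country B will accept anything ≥ 0, so country A offers 0 and keeps 1000.
Round 3 (country B proposes): country A can get 1000 next round, worth 0.48 × 1000 = 480 now; country B offers that and keeps 520.
Round 2 (country A proposes): country B can get 520 next round, worth 0.48 × 520 = 249.6 now. Country A offers 249.6 and keeps 1000 − 249.6 = 750.4.
Round 1 (country B proposes): country A can get 750.4 next round, worth 0.48 × 750.4 = 360.192 now. Country B offers 360.192 and keeps 1000 − 360.192 = 639.808.

360.19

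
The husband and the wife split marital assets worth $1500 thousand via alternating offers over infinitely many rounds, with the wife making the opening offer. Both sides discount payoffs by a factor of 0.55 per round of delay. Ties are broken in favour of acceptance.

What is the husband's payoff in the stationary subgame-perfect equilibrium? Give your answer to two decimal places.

When the wife proposes, the husband accepts any offer worth at least 0.55 times what the husband would get by proposing next round; and vice versa.
This gives x = 1500 − 0.55y and y = 1500 − 0.55x, where x and y are each side's share when it proposes.
Hence (1 − 0.55·0.55)x = 1500(1 − 0.55), i.e. 0.6975·x = 675.
x ≈ 967.7419; the husband's share is 1500 − x ≈ 532.2581.

532.26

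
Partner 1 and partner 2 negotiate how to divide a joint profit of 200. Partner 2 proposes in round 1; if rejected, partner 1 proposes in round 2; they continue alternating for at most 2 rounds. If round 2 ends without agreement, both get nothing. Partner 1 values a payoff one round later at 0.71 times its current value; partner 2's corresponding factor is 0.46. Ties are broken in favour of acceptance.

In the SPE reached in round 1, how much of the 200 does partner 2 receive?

58

Round 2 (partner 1 proposes): rejection yields 0 for partner 2; partner 1 offers 0 and keeps 200.
Round 1 (partner 2 proposes): partner 1 can get 200 next round, worth 0.71 × 200 = 142 now; partner 2 offers that and keeps 58.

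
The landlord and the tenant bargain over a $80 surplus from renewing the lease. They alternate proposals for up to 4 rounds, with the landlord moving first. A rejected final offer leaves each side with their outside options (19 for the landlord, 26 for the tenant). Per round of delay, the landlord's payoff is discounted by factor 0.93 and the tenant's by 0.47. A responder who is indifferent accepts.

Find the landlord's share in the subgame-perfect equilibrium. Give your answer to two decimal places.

64.84

Round 4 (the tenant proposes): the landlord gets 19 if talks fail, so the tenant offers 19 and keeps 61.
Round 3 (the landlord proposes): the tenant can get 61 next round, worth 0.47 × 61 = 28.67 now. The landlord offers 28.67 and keeps 80 − 28.67 = 51.33.
Round 2 (the tenant proposes): the landlord can get 51.33 next round, worth 0.93 × 51.33 = 47.7369 now, so the tenant offers 47.7369, keeping 32.2631.
Round 1 (the landlord proposes): the tenant can get 32.2631 next round, worth 0.47 × 32.2631 = 15.163657 now. The landlord offers 15.163657 and keeps 80 − 15.163657 = 64.836343.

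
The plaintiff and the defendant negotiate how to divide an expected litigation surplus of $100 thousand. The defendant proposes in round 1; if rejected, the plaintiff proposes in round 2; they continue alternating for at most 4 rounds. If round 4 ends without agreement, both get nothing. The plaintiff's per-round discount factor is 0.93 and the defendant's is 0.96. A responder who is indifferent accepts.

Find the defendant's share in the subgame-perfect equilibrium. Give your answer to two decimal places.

13.25

Solve by backward induction from round 4.
Round 4 (the plaintiff proposes): the defendant will accept anything ≥ 0, so the plaintiff offers 0 and keeps 100.
Round 3 (the defendant proposes): the plaintiff can get 100 next round, worth 0.93 × 100 = 93 now. The defendant offers 93 and keeps 100 − 93 = 7.
Round 2 (the plaintiff proposes): the defendant can get 7 next round, worth 0.96 × 7 = 6.72 now; the plaintiff offers that and keeps 93.28.
Round 1 (the defendant proposes): the plaintiff can get 93.28 next round, worth 0.93 × 93.28 = 86.7504 now. The defendant offers 86.7504 and keeps 100 − 86.7504 = 13.2496.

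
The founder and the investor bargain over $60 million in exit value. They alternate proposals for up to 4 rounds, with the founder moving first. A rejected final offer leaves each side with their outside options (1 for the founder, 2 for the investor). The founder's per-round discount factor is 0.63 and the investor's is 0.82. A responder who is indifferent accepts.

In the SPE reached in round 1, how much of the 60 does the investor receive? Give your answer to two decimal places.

Round 4 (the investor proposes): the founder gets 1 if talks fail, so the investor offers 1 and keeps 59.
Round 3 (the founder proposes): the investor can get 59 next round, worth 0.82 × 59 = 48.38 now. The founder offers 48.38 and keeps 60 − 48.38 = 11.62.
Round 2 (the investor proposes): the founder can get 11.62 next round, worth 0.63 × 11.62 = 7.3206 now. The investor offers 7.3206 and keeps 60 − 7.3206 = 52.6794.
Round 1 (the founder proposes): the investor can get 52.6794 next round, worth 0.82 × 52.6794 = 43.197108 now, so the founder offers 43.197108, keeping 16.802892.

43.20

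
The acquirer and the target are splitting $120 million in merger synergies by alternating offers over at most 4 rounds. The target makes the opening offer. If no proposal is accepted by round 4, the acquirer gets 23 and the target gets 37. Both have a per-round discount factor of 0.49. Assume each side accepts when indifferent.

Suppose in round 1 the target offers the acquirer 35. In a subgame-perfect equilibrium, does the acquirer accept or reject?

Round 4 (the acquirer proposes): the target gets 37 if talks fail, so the acquirer offers 37 and keeps 83.
Round 3 (the target proposes): the acquirer can get 83 next round, worth 0.49 × 83 = 40.67 now; the target offers that and keeps 79.33.
Round 2 (the acquirer proposes): the target can get 79.33 next round, worth 0.49 × 79.33 = 38.8717 now, so the acquirer offers 38.8717, keeping 81.1283.
So by rejecting in round 1, the acquirer gets 81.1283 next round, worth 0.49 × 81.1283 = 39.752867 now.
Offer 35 < 39.752867, so the acquirer rejects.

Reject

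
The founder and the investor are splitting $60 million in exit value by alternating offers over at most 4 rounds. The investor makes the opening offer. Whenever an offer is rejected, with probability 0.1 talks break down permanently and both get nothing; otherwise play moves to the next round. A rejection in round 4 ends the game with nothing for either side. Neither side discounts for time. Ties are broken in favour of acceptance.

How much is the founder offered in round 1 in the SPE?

49.14

By backward induction:
Round 4 (the founder proposes): the investor will accept anything ≥ 0, so the founder offers 0 and keeps 60.
Round 3 (the investor proposes): rejecting gives the founder an expected 0.9 × 60 = 54. The investor offers 54 and keeps 60 − 54 = 6.
Round 2 (the founder proposes): rejecting gives the investor an expected 0.9 × 6 = 5.4. The founder offers 5.4 and keeps 60 − 5.4 = 54.6.
Round 1 (the investor proposes): rejecting gives the founder an expected 0.9 × 54.6 = 49.14; the investor offers that and keeps 10.86.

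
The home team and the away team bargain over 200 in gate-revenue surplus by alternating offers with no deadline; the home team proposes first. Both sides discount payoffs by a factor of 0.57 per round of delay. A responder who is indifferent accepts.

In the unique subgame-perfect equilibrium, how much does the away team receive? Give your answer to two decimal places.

Let x be the home team's share when the home team proposes and y be the away team's share when the away team proposes.
The away team accepts iff offered ≥ 0.57·y, so x = 200 − 0.57y. Symmetrically y = 200 − 0.57x.
Substituting: x = 200 − 0.57(200 − 0.57x), giving x(1 − 0.57·0.57) = 200(1 − 0.57).
So x = 200 × 0.43 / 0.6751 ≈ 127.3885, and the away team receives 200 − x ≈ 72.6115.

72.61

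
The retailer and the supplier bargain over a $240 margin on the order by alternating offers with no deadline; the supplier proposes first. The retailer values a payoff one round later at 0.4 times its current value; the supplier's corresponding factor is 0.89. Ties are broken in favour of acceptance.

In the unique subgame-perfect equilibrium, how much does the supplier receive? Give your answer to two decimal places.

When the supplier proposes, the retailer accepts any offer worth at least 0.4 times what the retailer would get by proposing next round; and vice versa.
This gives x = 240 − 0.4y and y = 240 − 0.89x, where x and y are each side's share when it proposes.
Hence (1 − 0.4·0.89)x = 240(1 − 0.4), i.e. 0.644·x = 144.
x ≈ 223.6025; the retailer's share is 240 − x ≈ 16.3975.

223.60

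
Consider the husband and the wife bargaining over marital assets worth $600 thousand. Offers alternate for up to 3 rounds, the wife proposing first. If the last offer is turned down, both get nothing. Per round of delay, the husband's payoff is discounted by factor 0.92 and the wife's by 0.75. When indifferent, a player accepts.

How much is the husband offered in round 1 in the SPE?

138

By backward induction:
Round 3 (the wife proposes): the husband will accept anything ≥ 0, so the wife offers 0 and keeps 600.
Round 2 (the husband proposes): the wife can get 600 next round, worth 0.75 × 600 = 450 now, so the husband offers 450, keeping 150.
Round 1 (the wife proposes): the husband can get 150 next round, worth 0.92 × 150 = 138 now; the wife offers that and keeps 462.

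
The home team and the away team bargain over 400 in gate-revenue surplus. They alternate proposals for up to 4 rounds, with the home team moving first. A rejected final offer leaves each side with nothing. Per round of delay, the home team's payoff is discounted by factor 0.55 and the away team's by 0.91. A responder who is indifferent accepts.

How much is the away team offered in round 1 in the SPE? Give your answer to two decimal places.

Round 4 (the away team proposes): rejection yields 0 for the home team; the away team offers 0 and keeps 400.
Round 3 (the home team proposes): the away team can get 400 next round, worth 0.91 × 400 = 364 now. The home team offers 364 and keeps 400 − 364 = 36.
Round 2 (the away team proposes): the home team can get 36 next round, worth 0.55 × 36 = 19.8 now. The away team offers 19.8 and keeps 400 − 19.8 = 380.2.
Round 1 (the home team proposes): the away team can get 380.2 next round, worth 0.91 × 380.2 = 345.982 now, so the home team offers 345.982, keeping 54.018.

345.98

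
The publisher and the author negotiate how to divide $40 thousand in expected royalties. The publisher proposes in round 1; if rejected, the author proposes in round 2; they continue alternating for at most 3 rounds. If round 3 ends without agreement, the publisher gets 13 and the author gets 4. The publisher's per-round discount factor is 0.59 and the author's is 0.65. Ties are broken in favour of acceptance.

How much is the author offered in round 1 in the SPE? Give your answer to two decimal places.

Solve by backward induction from round 3.
Round 3 (the publisher proposes): the author gets 4 if talks fail, so the publisher offers 4 and keeps 36.
Round 2 (the author proposes): the publisher can get 36 next round, worth 0.59 × 36 = 21.24 now; the author offers that and keeps 18.76.
Round 1 (the publisher proposes): the author can get 18.76 next round, worth 0.65 × 18.76 = 12.194 now; the publisher offers that and keeps 27.806.

12.19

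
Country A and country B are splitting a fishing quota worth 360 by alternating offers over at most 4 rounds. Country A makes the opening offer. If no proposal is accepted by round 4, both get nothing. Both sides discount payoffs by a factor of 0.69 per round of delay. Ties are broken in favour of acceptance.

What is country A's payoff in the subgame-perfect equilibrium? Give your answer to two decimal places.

Solve by backward induction from round 4.
Round 4 (country B proposes): country A will accept anything ≥ 0, so country B offers 0 and keeps 360.
Round 3 (country A proposes): country B can get 360 next round, worth 0.69 × 360 = 248.4 now, so country A offers 248.4, keeping 111.6.
Round 2 (country B proposes): country A can get 111.6 next round, worth 0.69 × 111.6 = 77.004 now. Country B offers 77.004 and keeps 360 − 77.004 = 282.996.
Round 1 (country A proposes): country B can get 282.996 next round, worth 0.69 × 282.996 = 195.26724 now. Country A offers 195.26724 and keeps 360 − 195.26724 = 164.73276.

164.73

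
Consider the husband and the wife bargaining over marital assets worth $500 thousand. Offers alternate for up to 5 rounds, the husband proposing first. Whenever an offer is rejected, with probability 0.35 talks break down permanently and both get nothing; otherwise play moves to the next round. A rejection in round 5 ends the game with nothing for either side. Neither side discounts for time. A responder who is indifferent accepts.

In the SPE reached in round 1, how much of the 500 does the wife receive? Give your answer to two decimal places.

161.81

Round 5 (the husband proposes): rejection yields 0 for the wife; the husband offers 0 and keeps 500.
Round 4 (the wife proposes): rejecting gives the husband an expected 0.65 × 500 = 325; the wife offers that and keeps 175.
Round 3 (the husband proposes): rejecting gives the wife an expected 0.65 × 175 = 113.75, so the husband offers 113.75, keeping 386.25.
Round 2 (the wife proposes): rejecting gives the husband an expected 0.65 × 386.25 = 251.0625. The wife offers 251.0625 and keeps 500 − 251.0625 = 248.9375.
Round 1 (the husband proposes): rejecting gives the wife an expected 0.65 × 248.9375 = 161.809375, so the husband offers 161.809375, keeping 338.190625.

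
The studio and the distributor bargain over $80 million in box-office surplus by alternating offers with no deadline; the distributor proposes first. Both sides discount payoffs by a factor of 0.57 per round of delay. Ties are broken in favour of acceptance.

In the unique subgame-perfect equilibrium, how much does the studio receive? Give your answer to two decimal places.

29.04

When the distributor proposes, the studio accepts any offer worth at least 0.57 times what the studio would get by proposing next round; and vice versa.
This gives x = 80 − 0.57y and y = 80 − 0.57x, where x and y are each side's share when it proposes.
Hence (1 − 0.57·0.57)x = 80(1 − 0.57), i.e. 0.6751·x = 34.4.
x ≈ 50.9554; the studio's share is 80 − x ≈ 29.0446.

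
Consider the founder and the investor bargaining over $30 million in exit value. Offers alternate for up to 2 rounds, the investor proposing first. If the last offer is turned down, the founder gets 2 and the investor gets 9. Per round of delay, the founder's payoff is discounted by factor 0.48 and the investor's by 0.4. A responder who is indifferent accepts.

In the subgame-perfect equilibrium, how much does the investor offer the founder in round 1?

10.08

Work backward from the last round.
Round 2 (the founder proposes): the investor gets 9 if talks fail, so the founder offers 9 and keeps 21.
Round 1 (the investor proposes): the founder can get 21 next round, worth 0.48 × 21 = 10.08 now. The investor offers 10.08 and keeps 30 − 10.08 = 19.92.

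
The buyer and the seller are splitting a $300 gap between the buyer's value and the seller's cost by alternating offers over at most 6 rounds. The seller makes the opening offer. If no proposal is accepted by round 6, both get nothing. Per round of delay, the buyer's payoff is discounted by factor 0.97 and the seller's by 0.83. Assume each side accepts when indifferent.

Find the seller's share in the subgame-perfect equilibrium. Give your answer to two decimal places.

22.08

Round 6 (the buyer proposes): rejection yields 0 for the seller; the buyer offers 0 and keeps 300.
Round 5 (the seller proposes): the buyer can get 300 next round, worth 0.97 × 300 = 291 now; the seller offers that and keeps 9.
Round 4 (the buyer proposes): the seller can get 9 next round, worth 0.83 × 9 = 7.47 now, so the buyer offers 7.47, keeping 292.53.
Round 3 (the seller proposes): the buyer can get 292.53 next round, worth 0.97 × 292.53 = 283.7541 now; the seller offers that and keeps 16.2459.
Round 2 (the buyer proposes): the seller can get 16.2459 next round, worth 0.83 × 16.2459 = 13.484097 now; the buyer offers that and keeps 286.515903.
Round 1 (the seller proposes): the buyer can get 286.515903 next round, worth 0.97 × 286.515903 = 277.92042591 now; the seller offers that and keeps 22.07957409.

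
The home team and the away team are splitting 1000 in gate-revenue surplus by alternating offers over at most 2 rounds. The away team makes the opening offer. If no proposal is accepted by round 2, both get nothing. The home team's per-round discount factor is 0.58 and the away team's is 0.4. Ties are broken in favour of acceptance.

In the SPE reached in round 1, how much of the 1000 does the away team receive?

420

By backward induction:
Round 2 (the home team proposes): the away team will accept anything ≥ 0, so the home team offers 0 and keeps 1000.
Round 1 (the away team proposes): the home team can get 1000 next round, worth 0.58 × 1000 = 580 now; the away team offers that and keeps 420.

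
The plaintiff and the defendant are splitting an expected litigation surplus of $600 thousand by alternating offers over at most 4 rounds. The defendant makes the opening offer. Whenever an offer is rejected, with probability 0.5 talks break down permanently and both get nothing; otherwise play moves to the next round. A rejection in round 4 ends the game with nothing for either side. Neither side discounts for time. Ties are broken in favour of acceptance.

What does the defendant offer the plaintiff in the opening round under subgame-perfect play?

225

Round 4 (the plaintiff proposes): rejection yields 0 for the defendant; the plaintiff offers 0 and keeps 600.
Round 3 (the defendant proposes): rejecting gives the plaintiff an expected 0.5 × 600 = 300. The defendant offers 300 and keeps 600 − 300 = 300.
Round 2 (the plaintiff proposes): rejecting gives the defendant an expected 0.5 × 300 = 150; the plaintiff offers that and keeps 450.
Round 1 (the defendant proposes): rejecting gives the plaintiff an expected 0.5 × 450 = 225; the defendant offers that and keeps 375.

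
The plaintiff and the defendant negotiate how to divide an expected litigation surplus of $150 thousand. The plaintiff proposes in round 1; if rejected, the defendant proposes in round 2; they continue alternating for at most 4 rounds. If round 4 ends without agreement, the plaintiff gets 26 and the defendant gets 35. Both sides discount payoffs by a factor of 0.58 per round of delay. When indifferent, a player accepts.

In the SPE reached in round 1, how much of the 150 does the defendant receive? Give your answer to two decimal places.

60.73

Round 4 (the defendant proposes): the plaintiff gets 26 if talks fail, so the defendant offers 26 and keeps 124.
Round 3 (the plaintiff proposes): the defendant can get 124 next round, worth 0.58 × 124 = 71.92 now; the plaintiff offers that and keeps 78.08.
Round 2 (the defendant proposes): the plaintiff can get 78.08 next round, worth 0.58 × 78.08 = 45.2864 now. The defendant offers 45.2864 and keeps 150 − 45.2864 = 104.7136.
Round 1 (the plaintiff proposes): the defendant can get 104.7136 next round, worth 0.58 × 104.7136 = 60.733888 now; the plaintiff offers that and keeps 89.266112.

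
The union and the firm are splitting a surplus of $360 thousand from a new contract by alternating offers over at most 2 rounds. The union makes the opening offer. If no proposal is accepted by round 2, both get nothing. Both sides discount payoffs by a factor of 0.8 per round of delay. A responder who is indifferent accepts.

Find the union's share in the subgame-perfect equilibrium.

Solve by backward induction from round 2.
Round 2 (the firm proposes): the union will accept anything ≥ 0, so the firm offers 0 and keeps 360.
Round 1 (the union proposes): the firm can get 360 next round, worth 0.8 × 360 = 288 now; the union offers that and keeps 72.

72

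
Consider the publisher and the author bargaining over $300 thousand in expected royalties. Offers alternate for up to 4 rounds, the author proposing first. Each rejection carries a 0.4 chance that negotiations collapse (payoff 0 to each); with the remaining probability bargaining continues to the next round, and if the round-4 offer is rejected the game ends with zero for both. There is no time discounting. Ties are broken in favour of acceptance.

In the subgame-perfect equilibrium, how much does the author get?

Round 4 (the publisher proposes): rejection yields 0 for the author; the publisher offers 0 and keeps 300.
Round 3 (the author proposes): rejecting gives the publisher an expected 0.6 × 300 = 180. The author offers 180 and keeps 300 − 180 = 120.
Round 2 (the publisher proposes): rejecting gives the author an expected 0.6 × 120 = 72; the publisher offers that and keeps 228.
Round 1 (the author proposes): rejecting gives the publisher an expected 0.6 × 228 = 136.8; the author offers that and keeps 163.2.

163.2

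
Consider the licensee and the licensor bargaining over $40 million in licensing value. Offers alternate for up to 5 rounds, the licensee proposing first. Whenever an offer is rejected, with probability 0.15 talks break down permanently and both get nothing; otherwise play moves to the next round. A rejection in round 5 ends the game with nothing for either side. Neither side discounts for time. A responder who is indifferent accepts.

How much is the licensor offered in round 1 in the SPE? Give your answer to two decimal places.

8.78

Round 5 (the licensee proposes): the licensor will accept anything ≥ 0, so the licensee offers 0 and keeps 40.
Round 4 (the licensor proposes): rejecting gives the licensee an expected 0.85 × 40 = 34, so the licensor offers 34, keeping 6.
Round 3 (the licensee proposes): rejecting gives the licensor an expected 0.85 × 6 = 5.1, so the licensee offers 5.1, keeping 34.9.
Round 2 (the licensor proposes): rejecting gives the licensee an expected 0.85 × 34.9 = 29.665; the licensor offers that and keeps 10.335.
Round 1 (the licensee proposes): rejecting gives the licensor an expected 0.85 × 10.335 = 8.78475, so the licensee offers 8.78475, keeping 31.21525.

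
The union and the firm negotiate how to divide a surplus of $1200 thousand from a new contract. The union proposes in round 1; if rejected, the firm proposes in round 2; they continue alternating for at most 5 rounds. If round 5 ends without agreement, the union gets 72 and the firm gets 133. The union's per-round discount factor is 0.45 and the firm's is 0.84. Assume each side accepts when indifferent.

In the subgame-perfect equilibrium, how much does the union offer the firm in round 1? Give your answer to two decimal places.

782.97

Round 5 (the union proposes): the firm gets 133 if talks fail, so the union offers 133 and keeps 1067.
Round 4 (the firm proposes): the union can get 1067 next round, worth 0.45 × 1067 = 480.15 now; the firm offers that and keeps 719.85.
Round 3 (the union proposes): the firm can get 719.85 next round, worth 0.84 × 719.85 = 604.674 now, so the union offers 604.674, keeping 595.326.
Round 2 (the firm proposes): the union can get 595.326 next round, worth 0.45 × 595.326 = 267.8967 now; the firm offers that and keeps 932.1033.
Round 1 (the union proposes): the firm can get 932.1033 next round, worth 0.84 × 932.1033 = 782.966772 now; the union offers that and keeps 417.033228.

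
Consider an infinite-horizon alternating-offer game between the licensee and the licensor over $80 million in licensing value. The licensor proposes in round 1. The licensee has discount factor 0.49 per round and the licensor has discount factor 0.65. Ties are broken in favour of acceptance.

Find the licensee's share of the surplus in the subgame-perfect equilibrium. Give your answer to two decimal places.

20.13

Let x be the licensor's share when the licensor proposes and y be the licensee's share when the licensee proposes.
The licensee accepts iff offered ≥ 0.49·y, so x = 80 − 0.49y. Symmetrically y = 80 − 0.65x.
Substituting: x = 80 − 0.49(80 − 0.65x), giving x(1 − 0.65·0.49) = 80(1 − 0.49).
So x = 80 × 0.51 / 0.6815 ≈ 59.8679, and the licensee receives 80 − x ≈ 20.1321.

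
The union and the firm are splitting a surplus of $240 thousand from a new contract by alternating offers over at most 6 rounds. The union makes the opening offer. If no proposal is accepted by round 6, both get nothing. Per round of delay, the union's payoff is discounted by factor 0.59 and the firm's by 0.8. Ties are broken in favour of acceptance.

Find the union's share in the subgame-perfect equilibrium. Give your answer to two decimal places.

81.35

Round 6 (the firm proposes): the union will accept anything ≥ 0, so the firm offers 0 and keeps 240.
Round 5 (the union proposes): the firm can get 240 next round, worth 0.8 × 240 = 192 now. The union offers 192 and keeps 240 − 192 = 48.
Round 4 (the firm proposes): the union can get 48 next round, worth 0.59 × 48 = 28.32 now, so the firm offers 28.32, keeping 211.68.
Round 3 (the union proposes): the firm can get 211.68 next round, worth 0.8 × 211.68 = 169.344 now; the union offers that and keeps 70.656.
Round 2 (the firm proposes): the union can get 70.656 next round, worth 0.59 × 70.656 = 41.68704 now; the firm offers that and keeps 198.31296.
Round 1 (the union proposes): the firm can get 198.31296 next round, worth 0.8 × 198.31296 = 158.650368 now; the union offers that and keeps 81.349632.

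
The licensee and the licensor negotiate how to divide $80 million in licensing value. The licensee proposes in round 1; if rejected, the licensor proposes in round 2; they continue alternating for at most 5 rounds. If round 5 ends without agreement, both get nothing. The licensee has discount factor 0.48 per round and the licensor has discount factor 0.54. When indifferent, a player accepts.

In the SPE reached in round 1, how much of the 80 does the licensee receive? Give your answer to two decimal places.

Round 5 (the licensee proposes): the licensor will accept anything ≥ 0, so the licensee offers 0 and keeps 80.
Round 4 (the licensor proposes): the licensee can get 80 next round, worth 0.48 × 80 = 38.4 now, so the licensor offers 38.4, keeping 41.6.
Round 3 (the licensee proposes): the licensor can get 41.6 next round, worth 0.54 × 41.6 = 22.464 now, so the licensee offers 22.464, keeping 57.536.
Round 2 (the licensor proposes): the licensee can get 57.536 next round, worth 0.48 × 57.536 = 27.61728 now; the licensor offers that and keeps 52.38272.
Round 1 (the licensee proposes): the licensor can get 52.38272 next round, worth 0.54 × 52.38272 = 28.2866688 now; the licensee offers that and keeps 51.7133312.

51.71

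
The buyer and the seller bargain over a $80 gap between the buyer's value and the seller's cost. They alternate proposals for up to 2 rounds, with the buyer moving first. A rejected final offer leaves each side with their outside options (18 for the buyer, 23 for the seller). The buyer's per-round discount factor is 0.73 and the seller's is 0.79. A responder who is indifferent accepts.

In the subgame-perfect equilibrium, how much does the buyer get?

Round 2 (the seller proposes): the buyer gets 18 if talks fail, so the seller offers 18 and keeps 62.
Round 1 (the buyer proposes): the seller can get 62 next round, worth 0.79 × 62 = 48.98 now. The buyer offers 48.98 and keeps 80 − 48.98 = 31.02.

31.02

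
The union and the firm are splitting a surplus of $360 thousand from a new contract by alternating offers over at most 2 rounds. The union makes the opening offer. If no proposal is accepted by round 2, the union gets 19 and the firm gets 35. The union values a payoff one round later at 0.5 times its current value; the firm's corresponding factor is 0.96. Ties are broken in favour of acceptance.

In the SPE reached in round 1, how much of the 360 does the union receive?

Round 2 (the firm proposes): the union gets 19 if talks fail, so the firm offers 19 and keeps 341.
Round 1 (the union proposes): the firm can get 341 next round, worth 0.96 × 341 = 327.36 now. The union offers 327.36 and keeps 360 − 327.36 = 32.64.

32.64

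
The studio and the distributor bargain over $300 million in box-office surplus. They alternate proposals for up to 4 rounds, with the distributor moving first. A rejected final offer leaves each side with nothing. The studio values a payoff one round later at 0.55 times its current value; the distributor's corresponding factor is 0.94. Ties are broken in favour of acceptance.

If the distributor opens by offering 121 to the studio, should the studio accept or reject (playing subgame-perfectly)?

Accept

Work out the studio's continuation value if the offer is rejected.
Round 4 (the studio proposes): the distributor will accept anything ≥ 0, so the studio offers 0 and keeps 300.
Round 3 (the distributor proposes): the studio can get 300 next round, worth 0.55 × 300 = 165 now; the distributor offers that and keeps 135.
Round 2 (the studio proposes): the distributor can get 135 next round, worth 0.94 × 135 = 126.9 now, so the studio offers 126.9, keeping 173.1.
So by rejecting in round 1, the studio gets 173.1 next round, worth 0.55 × 173.1 = 95.205 now.
Offer 121 ≥ 95.205, so the studio accepts.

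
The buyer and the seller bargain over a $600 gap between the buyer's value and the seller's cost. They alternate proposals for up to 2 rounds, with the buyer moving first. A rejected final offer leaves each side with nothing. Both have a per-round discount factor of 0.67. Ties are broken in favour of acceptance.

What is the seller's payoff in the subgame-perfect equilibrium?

402

Round 2 (the seller proposes): rejection yields 0 for the buyer; the seller offers 0 and keeps 600.
Round 1 (the buyer proposes): the seller can get 600 next round, worth 0.67 × 600 = 402 now, so the buyer offers 402, keeping 198.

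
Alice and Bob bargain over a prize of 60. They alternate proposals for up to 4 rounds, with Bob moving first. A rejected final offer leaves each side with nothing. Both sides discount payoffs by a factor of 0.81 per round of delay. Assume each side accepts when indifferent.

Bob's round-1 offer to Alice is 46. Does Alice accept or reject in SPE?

Round 4 (Alice proposes): Bob will accept anything ≥ 0, so Alice offers 0 and keeps 60.
Round 3 (Bob proposes): Alice can get 60 next round, worth 0.81 × 60 = 48.6 now; Bob offers that and keeps 11.4.
Round 2 (Alice proposes): Bob can get 11.4 next round, worth 0.81 × 11.4 = 9.234 now. Alice offers 9.234 and keeps 60 − 9.234 = 50.766.
So by rejecting in round 1, Alice gets 50.766 next round, worth 0.81 × 50.766 = 41.12046 now.
Offer 46 ≥ 41.12046, so Alice accepts.

Accept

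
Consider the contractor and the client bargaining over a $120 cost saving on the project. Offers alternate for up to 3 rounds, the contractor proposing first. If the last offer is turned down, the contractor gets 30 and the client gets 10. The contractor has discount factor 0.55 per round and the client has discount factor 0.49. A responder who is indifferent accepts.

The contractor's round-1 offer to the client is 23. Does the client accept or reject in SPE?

Reject

Round 3 (the contractor proposes): the client gets 10 if talks fail, so the contractor offers 10 and keeps 110.
Round 2 (the client proposes): the contractor can get 110 next round, worth 0.55 × 110 = 60.5 now, so the client offers 60.5, keeping 59.5.
So by rejecting in round 1, the client gets 59.5 next round, worth 0.49 × 59.5 = 29.155 now.
Offer 23 < 29.155, so the client rejects.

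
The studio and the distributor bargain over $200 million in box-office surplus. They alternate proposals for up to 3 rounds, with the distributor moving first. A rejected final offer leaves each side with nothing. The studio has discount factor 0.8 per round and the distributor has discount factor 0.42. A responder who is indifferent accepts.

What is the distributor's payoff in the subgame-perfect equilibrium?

Solve by backward induction from round 3.
Round 3 (the distributor proposes): rejection yields 0 for the studio; the distributor offers 0 and keeps 200.
Round 2 (the studio proposes): the distributor can get 200 next round, worth 0.42 × 200 = 84 now, so the studio offers 84, keeping 116.
Round 1 (the distributor proposes): the studio can get 116 next round, worth 0.8 × 116 = 92.8 now. The distributor offers 92.8 and keeps 200 − 92.8 = 107.2.

107.2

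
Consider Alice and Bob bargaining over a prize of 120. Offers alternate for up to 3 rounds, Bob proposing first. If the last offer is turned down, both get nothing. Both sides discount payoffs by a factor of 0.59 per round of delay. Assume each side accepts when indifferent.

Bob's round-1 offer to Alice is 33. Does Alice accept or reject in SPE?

Round 3 (Bob proposes): rejection yields 0 for Alice; Bob offers 0 and keeps 120.
Round 2 (Alice proposes): Bob can get 120 next round, worth 0.59 × 120 = 70.8 now. Alice offers 70.8 and keeps 120 − 70.8 = 49.2.
So by rejecting in round 1, Alice gets 49.2 next round, worth 0.59 × 49.2 = 29.028 now.
Offer 33 ≥ 29.028, so Alice accepts.

Accept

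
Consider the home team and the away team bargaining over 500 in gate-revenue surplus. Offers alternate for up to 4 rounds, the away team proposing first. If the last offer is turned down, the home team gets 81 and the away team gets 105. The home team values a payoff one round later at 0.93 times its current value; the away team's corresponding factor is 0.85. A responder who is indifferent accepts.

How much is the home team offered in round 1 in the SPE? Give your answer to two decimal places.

By backward induction:
Round 4 (the home team proposes): the away team gets 105 if talks fail, so the home team offers 105 and keeps 395.
Round 3 (the away team proposes): the home team can get 395 next round, worth 0.93 × 395 = 367.35 now, so the away team offers 367.35, keeping 132.65.
Round 2 (the home team proposes): the away team can get 132.65 next round, worth 0.85 × 132.65 = 112.7525 now; the home team offers that and keeps 387.2475.
Round 1 (the away team proposes): the home team can get 387.2475 next round, worth 0.93 × 387.2475 = 360.140175 now. The away team offers 360.140175 and keeps 500 − 360.140175 = 139.859825.

360.14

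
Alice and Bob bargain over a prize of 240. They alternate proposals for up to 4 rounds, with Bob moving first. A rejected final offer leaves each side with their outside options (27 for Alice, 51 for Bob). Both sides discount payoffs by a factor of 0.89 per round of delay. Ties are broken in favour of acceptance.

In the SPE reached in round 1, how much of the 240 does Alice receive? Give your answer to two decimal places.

Work backward from the last round.
Round 4 (Alice proposes): Bob gets 51 if talks fail, so Alice offers 51 and keeps 189.
Round 3 (Bob proposes): Alice can get 189 next round, worth 0.89 × 189 = 168.21 now. Bob offers 168.21 and keeps 240 − 168.21 = 71.79.
Round 2 (Alice proposes): Bob can get 71.79 next round, worth 0.89 × 71.79 = 63.8931 now, so Alice offers 63.8931, keeping 176.1069.
Round 1 (Bob proposes): Alice can get 176.1069 next round, worth 0.89 × 176.1069 = 156.735141 now, so Bob offers 156.735141, keeping 83.264859.

156.74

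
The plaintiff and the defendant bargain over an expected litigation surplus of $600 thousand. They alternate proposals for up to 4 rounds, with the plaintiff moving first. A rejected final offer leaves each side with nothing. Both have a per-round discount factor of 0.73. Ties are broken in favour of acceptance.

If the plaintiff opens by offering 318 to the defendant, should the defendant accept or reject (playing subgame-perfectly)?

Reject

Work out the defendant's continuation value if the offer is rejected.
Round 4 (the defendant proposes): the plaintiff will accept anything ≥ 0, so the defendant offers 0 and keeps 600.
Round 3 (the plaintiff proposes): the defendant can get 600 next round, worth 0.73 × 600 = 438 now. The plaintiff offers 438 and keeps 600 − 438 = 162.
Round 2 (the defendant proposes): the plaintiff can get 162 next round, worth 0.73 × 162 = 118.26 now, so the defendant offers 118.26, keeping 481.74.
So by rejecting in round 1, the defendant gets 481.74 next round, worth 0.73 × 481.74 = 351.6702 now.
Offer 318 < 351.6702, so the defendant rejects.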